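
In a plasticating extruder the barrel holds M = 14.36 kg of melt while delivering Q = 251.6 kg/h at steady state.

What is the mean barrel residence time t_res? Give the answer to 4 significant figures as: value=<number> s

Q_s = Q / 3600 = 251.6 / 3600 = 0.0698889 kg/s
t_res = M / Q_s = 14.36 / 0.0698889 = 205.469 s

value=205.5 s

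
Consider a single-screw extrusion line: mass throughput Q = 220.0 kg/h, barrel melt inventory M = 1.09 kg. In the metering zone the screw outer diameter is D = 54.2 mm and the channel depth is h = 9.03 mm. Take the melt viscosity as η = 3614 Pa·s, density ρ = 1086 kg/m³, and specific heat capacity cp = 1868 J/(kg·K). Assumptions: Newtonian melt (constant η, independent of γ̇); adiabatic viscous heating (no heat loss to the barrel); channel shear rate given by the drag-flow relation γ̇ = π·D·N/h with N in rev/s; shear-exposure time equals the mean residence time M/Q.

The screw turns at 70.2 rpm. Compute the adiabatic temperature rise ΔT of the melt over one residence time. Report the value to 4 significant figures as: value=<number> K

Throughput in SI: Q_s = 220.0 kg/h ÷ 3600 s/h = 0.0611111 kg/s
t_res = M / Q_s = 1.09 ÷ 0.0611111 = 17.8364 s
Geometry in metres: D = 54.2 mm → 0.0542 m, h = 9.03 mm → 0.00903 m; screw speed N = 70.2 rpm = 1.17 rev/s
γ̇ = π·D·N / h = π · 0.0542 · 1.17 / 0.00903 = 22.0621 s⁻¹
Adiabatic rise: ΔT = η γ̇² t_res / (ρ cp) = 3614·(22.0621)²·17.8364 / (1086·1868) = 15.4662 K

value=15.47 K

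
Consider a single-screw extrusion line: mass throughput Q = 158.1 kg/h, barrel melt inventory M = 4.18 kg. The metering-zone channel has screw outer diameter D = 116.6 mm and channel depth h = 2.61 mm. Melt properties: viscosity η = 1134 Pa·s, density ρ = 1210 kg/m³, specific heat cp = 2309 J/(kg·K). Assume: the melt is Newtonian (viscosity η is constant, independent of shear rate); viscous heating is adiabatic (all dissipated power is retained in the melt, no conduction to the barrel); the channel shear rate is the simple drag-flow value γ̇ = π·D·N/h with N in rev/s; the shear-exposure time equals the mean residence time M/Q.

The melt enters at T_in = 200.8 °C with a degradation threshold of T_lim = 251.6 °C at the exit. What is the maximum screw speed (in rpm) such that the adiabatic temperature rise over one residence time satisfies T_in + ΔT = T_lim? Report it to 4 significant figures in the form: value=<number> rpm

Throughput in SI: Q_s = 158.1 kg/h ÷ 3600 s/h = 0.0439167 kg/s
t_res = M / Q_s = 4.18 / 0.0439167 = 95.1803 s
Geometry in SI: D = 116.6 mm → 0.1166 m, h = 2.61 mm → 0.00261 m
Allowable rise: ΔT_a = T_lim − T_in = 251.6 − 200.8 = 50.8 K
γ̇_max² = ΔT_a·ρ·cp / (η·t_res) = [50.8 × 1210 × 2309] / [1134 × 95.1803] = 1314.96 s⁻²
γ̇_max = √1314.96 = 36.2624 s⁻¹
N_max = γ̇_max h / (πD) = 36.2624·0.00261/(π·0.1166) = 0.258374 rev/s → ×60 = 15.5024 rpm

value=15.50 rpm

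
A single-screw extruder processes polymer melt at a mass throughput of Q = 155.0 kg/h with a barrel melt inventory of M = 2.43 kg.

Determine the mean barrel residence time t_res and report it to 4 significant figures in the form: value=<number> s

value=56.44 s

Convert throughput: Q = 155.0 kg/h = 155.0/3600 = 0.0430556 kg/s
t_res = M / Q_s = 2.43 / 0.0430556 = 56.4387 s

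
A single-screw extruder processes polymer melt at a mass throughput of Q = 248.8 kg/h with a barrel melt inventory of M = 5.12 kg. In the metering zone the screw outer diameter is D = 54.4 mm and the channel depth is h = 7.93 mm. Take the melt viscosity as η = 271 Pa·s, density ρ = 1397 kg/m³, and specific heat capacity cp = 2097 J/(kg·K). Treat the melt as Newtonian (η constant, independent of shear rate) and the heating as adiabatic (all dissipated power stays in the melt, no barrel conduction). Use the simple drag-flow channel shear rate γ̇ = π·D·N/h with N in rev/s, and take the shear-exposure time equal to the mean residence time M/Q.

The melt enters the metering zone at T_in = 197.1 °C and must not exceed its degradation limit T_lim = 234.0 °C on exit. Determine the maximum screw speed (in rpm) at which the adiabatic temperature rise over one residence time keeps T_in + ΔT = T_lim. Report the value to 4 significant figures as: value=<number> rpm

Q_s = Q / 3600 = 248.8 / 3600 = 0.0691111 kg/s
Mean residence time: t_res = M/Q_s = 5.12 kg / 0.0691111 kg/s = 74.0836 s
Geometry in SI: D = 54.4 mm → 0.0544 m, h = 7.93 mm → 0.00793 m
Allowable rise: ΔT_a = T_lim − T_in = 234.0 − 197.1 = 36.9 K
γ̇_max² = ΔT_a·ρ·cp/(η·t_res) = 36.9·1397·2097/(271·74.0836) = 5384.31 s⁻²
Take the square root: γ̇_max = √(5384.31) = 73.3778 s⁻¹
N_max = γ̇_max·h / (π·D) = 73.3778 · 0.00793 / (π · 0.0544) = 3.40478 rev/s = 204.287 rpm

value=204.3 rpm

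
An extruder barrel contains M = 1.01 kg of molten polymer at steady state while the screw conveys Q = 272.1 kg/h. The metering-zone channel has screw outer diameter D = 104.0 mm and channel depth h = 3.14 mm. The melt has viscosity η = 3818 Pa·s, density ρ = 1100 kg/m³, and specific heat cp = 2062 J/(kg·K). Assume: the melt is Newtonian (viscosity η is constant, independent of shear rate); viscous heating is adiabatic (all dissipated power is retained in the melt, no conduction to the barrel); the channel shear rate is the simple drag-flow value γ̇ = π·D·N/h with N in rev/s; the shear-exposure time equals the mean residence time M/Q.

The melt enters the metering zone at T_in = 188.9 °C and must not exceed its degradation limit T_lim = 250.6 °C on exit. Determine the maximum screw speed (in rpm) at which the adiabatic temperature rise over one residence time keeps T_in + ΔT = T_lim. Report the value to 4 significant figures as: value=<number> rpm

Q_s = Q / 3600 = 272.1 / 3600 = 0.0755833 kg/s
t_res = M / Q_s = 1.01 / 0.0755833 = 13.3627 s
D = 104.0 mm = 0.104 m;  h = 3.14 mm = 0.00314 m
ΔT_a = T_lim − T_in = 250.6 °C − 188.9 °C = 61.7 K
Invert ΔT = ηγ̇²t_res/(ρcp) for γ̇: γ̇_max² = ΔT_a ρ cp / (η t_res) = 61.7·1100·2062 / (3818·13.3627) = 2743.06 s⁻²
γ̇_max = √2743.06 = 52.3742 s⁻¹
N_max = γ̇_max·h / (π·D) = 52.3742 · 0.00314 / (π · 0.104) = 0.503343 rev/s = 30.2006 rpm

value=30.20 rpm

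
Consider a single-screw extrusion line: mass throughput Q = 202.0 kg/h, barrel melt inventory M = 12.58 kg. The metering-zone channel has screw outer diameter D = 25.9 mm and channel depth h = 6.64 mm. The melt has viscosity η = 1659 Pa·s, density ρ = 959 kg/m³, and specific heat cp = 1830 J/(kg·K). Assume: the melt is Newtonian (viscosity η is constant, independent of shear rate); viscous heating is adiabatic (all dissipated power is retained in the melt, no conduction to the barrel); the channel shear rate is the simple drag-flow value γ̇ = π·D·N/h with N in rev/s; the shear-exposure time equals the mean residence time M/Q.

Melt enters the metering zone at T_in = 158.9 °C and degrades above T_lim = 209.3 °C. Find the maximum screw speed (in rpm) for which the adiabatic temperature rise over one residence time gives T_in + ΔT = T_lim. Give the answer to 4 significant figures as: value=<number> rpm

value=75.51 rpm

Throughput in SI: Q_s = 202.0 kg/h ÷ 3600 s/h = 0.0561111 kg/s
Mean residence time: t_res = M/Q_s = 12.58 kg / 0.0561111 kg/s = 224.198 s
Geometry in SI: D = 25.9 mm → 0.0259 m, h = 6.64 mm → 0.00664 m
ΔT_a = T_lim − T_in = 209.3 − 158.9 = 50.4 K
Invert ΔT = ηγ̇²t_res/(ρcp) for γ̇: γ̇_max² = ΔT_a ρ cp / (η t_res) = 50.4·959·1830 / (1659·224.198) = 237.806 s⁻²
γ̇_max = sqrt(237.806) = 15.4209 s⁻¹
N_max = γ̇_max h / (πD) = 15.4209·0.00664/(π·0.0259) = 1.25843 rev/s → ×60 = 75.5059 rpm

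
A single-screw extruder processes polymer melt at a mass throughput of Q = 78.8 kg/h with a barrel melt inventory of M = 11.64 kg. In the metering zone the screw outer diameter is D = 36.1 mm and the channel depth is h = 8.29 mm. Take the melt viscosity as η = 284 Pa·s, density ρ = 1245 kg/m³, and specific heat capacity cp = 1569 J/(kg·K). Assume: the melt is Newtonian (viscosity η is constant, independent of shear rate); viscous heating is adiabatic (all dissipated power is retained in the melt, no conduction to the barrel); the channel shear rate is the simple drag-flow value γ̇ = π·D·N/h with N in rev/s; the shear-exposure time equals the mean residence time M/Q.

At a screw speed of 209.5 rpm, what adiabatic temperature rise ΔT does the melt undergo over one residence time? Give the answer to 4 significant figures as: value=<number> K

Convert throughput: Q = 78.8 kg/h = 78.8/3600 = 0.0218889 kg/s
t_res = M / Q_s = 11.64 ÷ 0.0218889 = 531.777 s
D = 36.1 mm = 0.0361 m;  h = 8.29 mm = 0.00829 m;  N = 209.5 rpm / 60 = 3.49167 rev/s
γ̇ = π·D·N / h = π · 0.0361 · 3.49167 / 0.00829 = 47.7678 s⁻¹
ΔT = η·γ̇²·t_res/(ρ·cp) = [284 × 47.7678² × 531.777] / [1245 × 1569] = 176.411 K

value=176.4 K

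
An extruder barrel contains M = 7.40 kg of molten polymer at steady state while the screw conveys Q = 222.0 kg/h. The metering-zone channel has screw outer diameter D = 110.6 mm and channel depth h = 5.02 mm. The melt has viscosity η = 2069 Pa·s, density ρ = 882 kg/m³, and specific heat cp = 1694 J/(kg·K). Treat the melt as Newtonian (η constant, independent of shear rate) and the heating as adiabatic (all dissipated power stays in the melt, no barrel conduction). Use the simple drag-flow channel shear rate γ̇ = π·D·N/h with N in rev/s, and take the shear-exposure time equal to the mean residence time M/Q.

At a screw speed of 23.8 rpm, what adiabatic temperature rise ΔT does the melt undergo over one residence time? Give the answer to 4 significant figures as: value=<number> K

value=125.3 K

Throughput in SI: Q_s = 222.0 kg/h ÷ 3600 s/h = 0.0616667 kg/s
t_res = M / Q_s = 7.40 / 0.0616667 = 120 s
Geometry in metres: D = 110.6 mm → 0.1106 m, h = 5.02 mm → 0.00502 m; screw speed N = 23.8 rpm = 0.396667 rev/s
γ̇ = π·D·N / h = π · 0.1106 · 0.396667 / 0.00502 = 27.4554 s⁻¹
Adiabatic rise: ΔT = η γ̇² t_res / (ρ cp) = 2069·(27.4554)²·120 / (882·1694) = 125.26 K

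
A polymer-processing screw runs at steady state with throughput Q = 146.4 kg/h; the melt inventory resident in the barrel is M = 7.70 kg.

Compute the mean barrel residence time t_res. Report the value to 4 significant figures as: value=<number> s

Convert throughput: Q = 146.4 kg/h = 146.4/3600 = 0.0406667 kg/s
t_res = M / Q_s = 7.70 / 0.0406667 = 189.344 s

value=189.3 s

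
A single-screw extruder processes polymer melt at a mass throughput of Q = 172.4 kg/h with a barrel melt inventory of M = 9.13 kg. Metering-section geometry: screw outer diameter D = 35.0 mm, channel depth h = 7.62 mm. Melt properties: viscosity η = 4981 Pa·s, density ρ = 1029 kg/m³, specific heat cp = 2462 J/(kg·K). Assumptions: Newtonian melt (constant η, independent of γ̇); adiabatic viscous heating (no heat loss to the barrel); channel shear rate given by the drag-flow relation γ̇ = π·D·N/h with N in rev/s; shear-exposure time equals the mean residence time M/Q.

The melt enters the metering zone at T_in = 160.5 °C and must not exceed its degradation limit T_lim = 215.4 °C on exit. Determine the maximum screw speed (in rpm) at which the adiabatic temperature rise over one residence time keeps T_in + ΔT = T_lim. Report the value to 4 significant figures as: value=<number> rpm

Q_s = Q / 3600 = 172.4 / 3600 = 0.0478889 kg/s
t_res = M / Q_s = 9.13 ÷ 0.0478889 = 190.65 s
Convert to metres: D = 0.035 m, h = 0.00762 m
ΔT_a = T_lim − T_in = 215.4 °C − 160.5 °C = 54.9 K
γ̇_max² = ΔT_a·ρ·cp / (η·t_res) = [54.9 × 1029 × 2462] / [4981 × 190.65] = 146.461 s⁻²
γ̇_max = √146.461 = 12.1021 s⁻¹
N_max = γ̇_max h / (πD) = 12.1021·0.00762/(π·0.035) = 0.838685 rev/s → ×60 = 50.3211 rpm

value=50.32 rpm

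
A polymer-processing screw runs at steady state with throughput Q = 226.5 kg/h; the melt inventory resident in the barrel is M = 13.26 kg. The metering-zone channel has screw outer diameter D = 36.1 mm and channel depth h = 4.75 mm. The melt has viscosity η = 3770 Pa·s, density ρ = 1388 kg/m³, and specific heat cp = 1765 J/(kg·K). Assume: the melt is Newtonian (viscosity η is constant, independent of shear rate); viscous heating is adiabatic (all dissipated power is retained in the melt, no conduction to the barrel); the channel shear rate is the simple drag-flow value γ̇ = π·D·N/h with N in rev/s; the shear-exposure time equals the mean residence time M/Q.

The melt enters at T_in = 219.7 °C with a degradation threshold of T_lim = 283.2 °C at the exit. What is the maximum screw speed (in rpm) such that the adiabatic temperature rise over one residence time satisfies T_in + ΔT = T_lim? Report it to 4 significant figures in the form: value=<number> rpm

value=35.16 rpm

Q_s = Q / 3600 = 226.5 / 3600 = 0.0629167 kg/s
t_res = M / Q_s = 13.26 ÷ 0.0629167 = 210.755 s
D = 36.1 mm = 0.0361 m;  h = 4.75 mm = 0.00475 m
ΔT_a = T_lim − T_in = 283.2 − 219.7 = 63.5 K
γ̇_max² = ΔT_a·ρ·cp/(η·t_res) = 63.5·1388·1765/(3770·210.755) = 195.789 s⁻²
γ̇_max = sqrt(195.789) = 13.9925 s⁻¹
N_max = γ̇_max h / (πD) = 13.9925·0.00475/(π·0.0361) = 0.586045 rev/s → ×60 = 35.1627 rpm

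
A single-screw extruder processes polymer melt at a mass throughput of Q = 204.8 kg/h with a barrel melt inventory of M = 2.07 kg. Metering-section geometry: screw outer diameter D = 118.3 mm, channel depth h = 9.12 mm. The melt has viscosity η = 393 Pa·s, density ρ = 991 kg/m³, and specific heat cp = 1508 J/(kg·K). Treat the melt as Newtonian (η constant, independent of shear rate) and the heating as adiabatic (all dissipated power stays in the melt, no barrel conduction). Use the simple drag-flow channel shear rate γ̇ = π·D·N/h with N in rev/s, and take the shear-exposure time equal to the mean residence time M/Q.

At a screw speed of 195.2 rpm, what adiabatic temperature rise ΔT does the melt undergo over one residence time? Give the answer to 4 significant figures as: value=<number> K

Convert throughput: Q = 204.8 kg/h = 204.8/3600 = 0.0568889 kg/s
t_res = M / Q_s = 2.07 ÷ 0.0568889 = 36.3867 s
D = 118.3 mm = 0.1183 m;  h = 9.12 mm = 0.00912 m;  N = 195.2 rpm / 60 = 3.25333 rev/s
γ̇ = π·D·N / h = π · 0.1183 · 3.25333 / 0.00912 = 132.577 s⁻¹
ΔT = η·γ̇²·t_res / (ρ·cp) = 393 · (132.577)² · 36.3867 / (991 · 1508) = 168.189 K

value=168.2 K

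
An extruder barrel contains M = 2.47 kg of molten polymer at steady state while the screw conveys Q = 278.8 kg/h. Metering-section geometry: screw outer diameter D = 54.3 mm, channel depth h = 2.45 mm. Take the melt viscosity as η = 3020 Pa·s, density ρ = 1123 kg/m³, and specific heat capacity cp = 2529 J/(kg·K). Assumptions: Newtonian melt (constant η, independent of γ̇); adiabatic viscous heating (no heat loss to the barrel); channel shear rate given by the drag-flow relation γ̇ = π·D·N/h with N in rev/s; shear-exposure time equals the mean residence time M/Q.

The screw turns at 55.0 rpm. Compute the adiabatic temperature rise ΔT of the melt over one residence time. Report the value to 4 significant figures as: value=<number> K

value=138.2 K

Throughput in SI: Q_s = 278.8 kg/h ÷ 3600 s/h = 0.0774444 kg/s
t_res = M / Q_s = 2.47 ÷ 0.0774444 = 31.8938 s
Geometry in metres: D = 54.3 mm → 0.0543 m, h = 2.45 mm → 0.00245 m; screw speed N = 55.0 rpm = 0.916667 rev/s
γ̇ = π·D·N / h = π · 0.0543 · 0.916667 / 0.00245 = 63.8256 s⁻¹
ΔT = η·γ̇²·t_res / (ρ·cp) = 3020 · (63.8256)² · 31.8938 / (1123 · 2529) = 138.158 K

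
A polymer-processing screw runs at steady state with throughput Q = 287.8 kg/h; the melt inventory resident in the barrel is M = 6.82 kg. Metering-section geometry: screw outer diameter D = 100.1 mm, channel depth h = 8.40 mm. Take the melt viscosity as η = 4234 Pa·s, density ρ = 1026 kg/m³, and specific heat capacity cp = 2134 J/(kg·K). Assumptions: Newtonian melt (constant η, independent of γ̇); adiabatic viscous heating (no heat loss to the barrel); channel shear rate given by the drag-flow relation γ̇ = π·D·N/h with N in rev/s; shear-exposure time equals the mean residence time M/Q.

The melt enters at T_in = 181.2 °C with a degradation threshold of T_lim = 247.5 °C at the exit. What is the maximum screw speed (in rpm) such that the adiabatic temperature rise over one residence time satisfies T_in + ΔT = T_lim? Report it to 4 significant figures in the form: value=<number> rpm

Throughput in SI: Q_s = 287.8 kg/h ÷ 3600 s/h = 0.0799444 kg/s
Mean residence time: t_res = M/Q_s = 6.82 kg / 0.0799444 kg/s = 85.3092 s
D = 100.1 mm = 0.1001 m;  h = 8.40 mm = 0.0084 m
ΔT_a = T_lim − T_in = 247.5 °C − 181.2 °C = 66.3 K
γ̇_max² = ΔT_a·ρ·cp / (η·t_res) = [66.3 × 1026 × 2134] / [4234 × 85.3092] = 401.891 s⁻²
Take the square root: γ̇_max = √(401.891) = 20.0472 s⁻¹
N_max = γ̇_max·h / (π·D) = 20.0472 · 0.0084 / (π · 0.1001) = 0.535488 rev/s = 32.1293 rpm

value=32.13 rpm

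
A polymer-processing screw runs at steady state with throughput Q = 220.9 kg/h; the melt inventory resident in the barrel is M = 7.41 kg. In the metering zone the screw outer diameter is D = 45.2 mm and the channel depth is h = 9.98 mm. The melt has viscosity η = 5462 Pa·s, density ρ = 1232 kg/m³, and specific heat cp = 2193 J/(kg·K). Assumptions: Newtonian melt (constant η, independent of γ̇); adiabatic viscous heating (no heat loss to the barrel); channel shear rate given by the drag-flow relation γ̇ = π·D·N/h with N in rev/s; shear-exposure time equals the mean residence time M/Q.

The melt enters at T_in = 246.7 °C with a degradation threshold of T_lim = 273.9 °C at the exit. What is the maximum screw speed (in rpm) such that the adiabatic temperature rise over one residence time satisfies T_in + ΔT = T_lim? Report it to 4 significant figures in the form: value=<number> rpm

Q_s = Q / 3600 = 220.9 / 3600 = 0.0613611 kg/s
Mean residence time: t_res = M/Q_s = 7.41 kg / 0.0613611 kg/s = 120.761 s
Convert to metres: D = 0.0452 m, h = 0.00998 m
ΔT_a = T_lim − T_in = 273.9 °C − 246.7 °C = 27.2 K
Invert ΔT = ηγ̇²t_res/(ρcp) for γ̇: γ̇_max² = ΔT_a ρ cp / (η t_res) = 27.2·1232·2193 / (5462·120.761) = 111.414 s⁻²
Take the square root: γ̇_max = √(111.414) = 10.5553 s⁻¹
N_max = γ̇_max h / (πD) = 10.5553·0.00998/(π·0.0452) = 0.741845 rev/s → ×60 = 44.5107 rpm

value=44.51 rpm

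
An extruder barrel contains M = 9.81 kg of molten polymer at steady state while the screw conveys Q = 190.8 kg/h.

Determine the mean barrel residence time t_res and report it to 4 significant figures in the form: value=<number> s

value=185.1 s

Throughput in SI: Q_s = 190.8 kg/h ÷ 3600 s/h = 0.053 kg/s
t_res = M / Q_s = 9.81 / 0.053 = 185.094 s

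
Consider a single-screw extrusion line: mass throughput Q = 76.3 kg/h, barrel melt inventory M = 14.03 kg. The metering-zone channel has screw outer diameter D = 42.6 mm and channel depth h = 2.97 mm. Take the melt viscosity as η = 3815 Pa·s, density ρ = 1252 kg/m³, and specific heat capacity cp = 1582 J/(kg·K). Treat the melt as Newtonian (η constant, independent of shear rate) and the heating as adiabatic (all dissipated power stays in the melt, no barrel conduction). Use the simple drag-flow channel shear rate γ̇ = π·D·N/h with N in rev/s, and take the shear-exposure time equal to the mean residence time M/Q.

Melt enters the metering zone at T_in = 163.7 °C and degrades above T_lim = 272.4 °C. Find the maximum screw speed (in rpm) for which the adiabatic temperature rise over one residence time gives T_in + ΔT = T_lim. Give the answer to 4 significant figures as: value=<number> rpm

value=12.29 rpm

Q_s = Q / 3600 = 76.3 / 3600 = 0.0211944 kg/s
t_res = M / Q_s = 14.03 ÷ 0.0211944 = 661.966 s
Convert to metres: D = 0.0426 m, h = 0.00297 m
Allowable rise: ΔT_a = T_lim − T_in = 272.4 − 163.7 = 108.7 K
γ̇_max² = ΔT_a·ρ·cp/(η·t_res) = 108.7·1252·1582/(3815·661.966) = 85.2531 s⁻²
γ̇_max = sqrt(85.2531) = 9.23326 s⁻¹
N_max = γ̇_max h / (πD) = 9.23326·0.00297/(π·0.0426) = 0.204905 rev/s → ×60 = 12.2943 rpm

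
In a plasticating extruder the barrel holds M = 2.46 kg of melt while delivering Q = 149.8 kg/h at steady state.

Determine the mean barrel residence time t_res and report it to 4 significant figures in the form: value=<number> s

Convert throughput: Q = 149.8 kg/h = 149.8/3600 = 0.0416111 kg/s
Mean residence time: t_res = M/Q_s = 2.46 kg / 0.0416111 kg/s = 59.1188 s

value=59.12 s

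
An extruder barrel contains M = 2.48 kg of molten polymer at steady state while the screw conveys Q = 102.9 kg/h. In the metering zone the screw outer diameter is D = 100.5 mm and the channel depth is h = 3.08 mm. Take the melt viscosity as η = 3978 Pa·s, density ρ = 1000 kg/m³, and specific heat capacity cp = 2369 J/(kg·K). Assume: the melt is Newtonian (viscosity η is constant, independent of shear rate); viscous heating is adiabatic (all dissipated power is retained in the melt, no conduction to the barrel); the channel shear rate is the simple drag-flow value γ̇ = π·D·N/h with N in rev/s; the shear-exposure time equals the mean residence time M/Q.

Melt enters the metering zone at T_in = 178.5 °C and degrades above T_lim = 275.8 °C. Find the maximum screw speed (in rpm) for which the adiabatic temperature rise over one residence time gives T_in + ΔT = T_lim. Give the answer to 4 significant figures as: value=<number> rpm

Throughput in SI: Q_s = 102.9 kg/h ÷ 3600 s/h = 0.0285833 kg/s
t_res = M / Q_s = 2.48 / 0.0285833 = 86.7638 s
Convert to metres: D = 0.1005 m, h = 0.00308 m
ΔT_a = T_lim − T_in = 275.8 − 178.5 = 97.3 K
γ̇_max² = ΔT_a·ρ·cp/(η·t_res) = 97.3·1000·2369/(3978·86.7638) = 667.843 s⁻²
γ̇_max = √667.843 = 25.8427 s⁻¹
N_max = γ̇_max h / (πD) = 25.8427·0.00308/(π·0.1005) = 0.252099 rev/s → ×60 = 15.126 rpm

value=15.13 rpm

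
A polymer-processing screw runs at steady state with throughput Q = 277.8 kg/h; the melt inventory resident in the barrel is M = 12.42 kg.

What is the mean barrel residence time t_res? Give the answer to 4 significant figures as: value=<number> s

value=161.0 s

Q_s = Q / 3600 = 277.8 / 3600 = 0.0771667 kg/s
t_res = M / Q_s = 12.42 / 0.0771667 = 160.95 s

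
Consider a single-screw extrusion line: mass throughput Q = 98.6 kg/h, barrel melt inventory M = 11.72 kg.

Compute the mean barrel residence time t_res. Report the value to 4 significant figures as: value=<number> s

value=427.9 s

Q_s = Q / 3600 = 98.6 / 3600 = 0.0273889 kg/s
Mean residence time: t_res = M/Q_s = 11.72 kg / 0.0273889 kg/s = 427.911 s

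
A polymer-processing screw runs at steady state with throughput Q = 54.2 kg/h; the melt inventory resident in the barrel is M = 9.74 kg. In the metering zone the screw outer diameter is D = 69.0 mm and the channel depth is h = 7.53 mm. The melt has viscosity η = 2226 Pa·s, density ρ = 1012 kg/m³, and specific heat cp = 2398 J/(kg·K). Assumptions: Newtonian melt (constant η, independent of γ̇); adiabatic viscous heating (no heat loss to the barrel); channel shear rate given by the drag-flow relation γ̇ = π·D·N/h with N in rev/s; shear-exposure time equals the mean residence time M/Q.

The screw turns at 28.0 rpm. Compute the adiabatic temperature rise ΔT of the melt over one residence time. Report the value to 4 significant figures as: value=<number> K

value=107.1 K

Throughput in SI: Q_s = 54.2 kg/h ÷ 3600 s/h = 0.0150556 kg/s
t_res = M / Q_s = 9.74 ÷ 0.0150556 = 646.937 s
Convert to SI: D = 0.069 m, h = 0.00753 m, N = 28.0/60 = 0.466667 rev/s
Shear rate: γ̇ = πDN/h = π·0.069·0.466667/0.00753 = 13.4342 s⁻¹
Adiabatic rise: ΔT = η γ̇² t_res / (ρ cp) = 2226·(13.4342)²·646.937 / (1012·2398) = 107.097 K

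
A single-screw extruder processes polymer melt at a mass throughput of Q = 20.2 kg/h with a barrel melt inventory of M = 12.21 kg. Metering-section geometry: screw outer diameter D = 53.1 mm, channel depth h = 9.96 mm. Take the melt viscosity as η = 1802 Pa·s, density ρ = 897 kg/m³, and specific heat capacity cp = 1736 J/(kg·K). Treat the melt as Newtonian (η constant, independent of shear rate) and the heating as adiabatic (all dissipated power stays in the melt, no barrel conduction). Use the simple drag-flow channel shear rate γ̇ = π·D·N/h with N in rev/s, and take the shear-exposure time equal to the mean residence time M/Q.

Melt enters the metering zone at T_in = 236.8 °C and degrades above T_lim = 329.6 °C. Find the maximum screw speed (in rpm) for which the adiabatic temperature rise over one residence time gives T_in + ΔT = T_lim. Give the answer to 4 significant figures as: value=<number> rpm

Q_s = Q / 3600 = 20.2 / 3600 = 0.00561111 kg/s
t_res = M / Q_s = 12.21 ÷ 0.00561111 = 2176.04 s
Geometry in SI: D = 53.1 mm → 0.0531 m, h = 9.96 mm → 0.00996 m
ΔT_a = T_lim − T_in = 329.6 °C − 236.8 °C = 92.8 K
Invert ΔT = ηγ̇²t_res/(ρcp) for γ̇: γ̇_max² = ΔT_a ρ cp / (η t_res) = 92.8·897·1736 / (1802·2176.04) = 36.8526 s⁻²
γ̇_max = √36.8526 = 6.07064 s⁻¹
N_max = γ̇_max h / (πD) = 6.07064·0.00996/(π·0.0531) = 0.362451 rev/s → ×60 = 21.7471 rpm

value=21.75 rpm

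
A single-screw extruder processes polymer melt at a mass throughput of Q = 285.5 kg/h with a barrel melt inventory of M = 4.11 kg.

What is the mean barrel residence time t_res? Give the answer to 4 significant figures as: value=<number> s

Q_s = Q / 3600 = 285.5 / 3600 = 0.0793056 kg/s
Mean residence time: t_res = M/Q_s = 4.11 kg / 0.0793056 kg/s = 51.8249 s

value=51.82 s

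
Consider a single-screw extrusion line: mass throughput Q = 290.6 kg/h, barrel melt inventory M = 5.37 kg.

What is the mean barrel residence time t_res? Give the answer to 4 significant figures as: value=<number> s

value=66.52 s

Q_s = Q / 3600 = 290.6 / 3600 = 0.0807222 kg/s
t_res = M / Q_s = 5.37 ÷ 0.0807222 = 66.5244 s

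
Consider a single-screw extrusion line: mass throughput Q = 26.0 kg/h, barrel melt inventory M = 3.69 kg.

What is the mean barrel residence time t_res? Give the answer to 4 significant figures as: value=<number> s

Convert throughput: Q = 26.0 kg/h = 26.0/3600 = 0.00722222 kg/s
Mean residence time: t_res = M/Q_s = 3.69 kg / 0.00722222 kg/s = 510.923 s

value=510.9 s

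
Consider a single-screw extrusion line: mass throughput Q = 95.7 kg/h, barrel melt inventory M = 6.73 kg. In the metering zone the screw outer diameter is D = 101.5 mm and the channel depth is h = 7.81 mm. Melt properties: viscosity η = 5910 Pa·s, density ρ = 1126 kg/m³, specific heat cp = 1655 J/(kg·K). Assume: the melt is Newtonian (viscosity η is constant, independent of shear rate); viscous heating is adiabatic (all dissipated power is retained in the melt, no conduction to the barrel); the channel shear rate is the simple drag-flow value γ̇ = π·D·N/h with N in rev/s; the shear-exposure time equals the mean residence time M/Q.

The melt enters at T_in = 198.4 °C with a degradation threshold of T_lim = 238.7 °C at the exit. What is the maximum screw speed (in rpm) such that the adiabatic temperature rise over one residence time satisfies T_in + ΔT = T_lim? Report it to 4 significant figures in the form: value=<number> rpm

value=10.41 rpm

Q_s = Q / 3600 = 95.7 / 3600 = 0.0265833 kg/s
t_res = M / Q_s = 6.73 / 0.0265833 = 253.166 s
Convert to metres: D = 0.1015 m, h = 0.00781 m
ΔT_a = T_lim − T_in = 238.7 − 198.4 = 40.3 K
γ̇_max² = ΔT_a·ρ·cp/(η·t_res) = 40.3·1126·1655/(5910·253.166) = 50.1936 s⁻²
Take the square root: γ̇_max = √(50.1936) = 7.08474 s⁻¹
N_max = γ̇_max h / (πD) = 7.08474·0.00781/(π·0.1015) = 0.173524 rev/s → ×60 = 10.4114 rpm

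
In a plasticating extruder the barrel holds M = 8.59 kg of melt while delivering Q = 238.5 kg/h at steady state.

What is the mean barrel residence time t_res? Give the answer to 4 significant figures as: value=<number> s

value=129.7 s

Q_s = Q / 3600 = 238.5 / 3600 = 0.06625 kg/s
Mean residence time: t_res = M/Q_s = 8.59 kg / 0.06625 kg/s = 129.66 s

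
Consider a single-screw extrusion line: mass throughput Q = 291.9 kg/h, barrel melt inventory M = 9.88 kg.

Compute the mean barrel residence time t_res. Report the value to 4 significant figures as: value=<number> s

value=121.8 s

Convert throughput: Q = 291.9 kg/h = 291.9/3600 = 0.0810833 kg/s
t_res = M / Q_s = 9.88 ÷ 0.0810833 = 121.85 s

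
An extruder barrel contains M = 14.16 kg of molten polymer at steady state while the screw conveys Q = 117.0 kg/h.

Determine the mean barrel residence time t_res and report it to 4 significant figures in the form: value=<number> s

Convert throughput: Q = 117.0 kg/h = 117.0/3600 = 0.0325 kg/s
Mean residence time: t_res = M/Q_s = 14.16 kg / 0.0325 kg/s = 435.692 s

value=435.7 s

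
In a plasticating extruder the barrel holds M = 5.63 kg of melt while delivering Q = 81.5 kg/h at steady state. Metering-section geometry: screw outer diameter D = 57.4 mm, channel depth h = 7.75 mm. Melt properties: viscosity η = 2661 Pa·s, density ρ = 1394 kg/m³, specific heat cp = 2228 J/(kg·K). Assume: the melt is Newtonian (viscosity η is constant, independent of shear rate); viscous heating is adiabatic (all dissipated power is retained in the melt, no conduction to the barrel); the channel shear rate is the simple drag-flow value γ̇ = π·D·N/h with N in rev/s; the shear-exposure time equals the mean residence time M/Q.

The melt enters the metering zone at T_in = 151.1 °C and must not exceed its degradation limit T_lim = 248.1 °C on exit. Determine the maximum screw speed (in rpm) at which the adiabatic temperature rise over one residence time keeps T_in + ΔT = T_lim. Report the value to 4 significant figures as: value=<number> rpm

Convert throughput: Q = 81.5 kg/h = 81.5/3600 = 0.0226389 kg/s
Mean residence time: t_res = M/Q_s = 5.63 kg / 0.0226389 kg/s = 248.687 s
D = 57.4 mm = 0.0574 m;  h = 7.75 mm = 0.00775 m
Allowable rise: ΔT_a = T_lim − T_in = 248.1 − 151.1 = 97 K
γ̇_max² = ΔT_a·ρ·cp / (η·t_res) = [97 × 1394 × 2228] / [2661 × 248.687] = 455.252 s⁻²
γ̇_max = sqrt(455.252) = 21.3366 s⁻¹
N_max = γ̇_max·h / (π·D) = 21.3366 · 0.00775 / (π · 0.0574) = 0.916992 rev/s = 55.0195 rpm

value=55.02 rpm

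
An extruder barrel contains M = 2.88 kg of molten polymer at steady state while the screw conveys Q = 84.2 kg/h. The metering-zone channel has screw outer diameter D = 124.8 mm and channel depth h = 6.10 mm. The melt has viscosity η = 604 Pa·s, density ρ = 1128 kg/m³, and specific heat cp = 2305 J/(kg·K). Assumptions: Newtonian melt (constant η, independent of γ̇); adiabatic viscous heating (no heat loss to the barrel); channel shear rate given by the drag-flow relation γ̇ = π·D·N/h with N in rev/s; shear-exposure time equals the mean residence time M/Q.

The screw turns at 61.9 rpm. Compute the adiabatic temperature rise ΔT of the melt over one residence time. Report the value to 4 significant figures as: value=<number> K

value=125.8 K

Throughput in SI: Q_s = 84.2 kg/h ÷ 3600 s/h = 0.0233889 kg/s
Mean residence time: t_res = M/Q_s = 2.88 kg / 0.0233889 kg/s = 123.135 s
D = 124.8 mm = 0.1248 m;  h = 6.10 mm = 0.0061 m;  N = 61.9 rpm / 60 = 1.03167 rev/s
Shear rate: γ̇ = πDN/h = π·0.1248·1.03167/0.0061 = 66.3092 s⁻¹
ΔT = η·γ̇²·t_res / (ρ·cp) = 604 · (66.3092)² · 123.135 / (1128 · 2305) = 125.773 K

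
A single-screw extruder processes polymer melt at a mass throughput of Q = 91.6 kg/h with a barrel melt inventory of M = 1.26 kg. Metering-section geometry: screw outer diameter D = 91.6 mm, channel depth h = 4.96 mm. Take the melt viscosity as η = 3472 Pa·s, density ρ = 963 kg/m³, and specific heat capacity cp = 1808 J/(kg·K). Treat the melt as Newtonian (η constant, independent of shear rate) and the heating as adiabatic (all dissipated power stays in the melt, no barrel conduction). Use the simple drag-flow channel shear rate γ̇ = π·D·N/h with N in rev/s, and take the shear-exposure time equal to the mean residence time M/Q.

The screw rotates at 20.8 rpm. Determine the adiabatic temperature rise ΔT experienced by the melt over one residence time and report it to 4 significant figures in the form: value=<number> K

value=39.95 K

Convert throughput: Q = 91.6 kg/h = 91.6/3600 = 0.0254444 kg/s
Mean residence time: t_res = M/Q_s = 1.26 kg / 0.0254444 kg/s = 49.5197 s
D = 91.6 mm = 0.0916 m;  h = 4.96 mm = 0.00496 m;  N = 20.8 rpm / 60 = 0.346667 rev/s
Shear rate: γ̇ = πDN/h = π·0.0916·0.346667/0.00496 = 20.1129 s⁻¹
ΔT = η·γ̇²·t_res / (ρ·cp) = 3472 · (20.1129)² · 49.5197 / (963 · 1808) = 39.947 K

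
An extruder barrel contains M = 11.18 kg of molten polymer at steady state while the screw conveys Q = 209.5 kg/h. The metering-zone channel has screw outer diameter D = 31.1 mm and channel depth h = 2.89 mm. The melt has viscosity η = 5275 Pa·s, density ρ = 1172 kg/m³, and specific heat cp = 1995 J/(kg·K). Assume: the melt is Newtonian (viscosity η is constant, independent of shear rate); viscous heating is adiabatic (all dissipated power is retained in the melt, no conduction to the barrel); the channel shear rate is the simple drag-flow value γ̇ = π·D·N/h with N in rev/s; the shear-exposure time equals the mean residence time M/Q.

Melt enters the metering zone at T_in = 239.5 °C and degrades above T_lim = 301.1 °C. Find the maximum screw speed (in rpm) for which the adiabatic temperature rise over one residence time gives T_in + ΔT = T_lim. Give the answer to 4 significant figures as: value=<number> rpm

Q_s = Q / 3600 = 209.5 / 3600 = 0.0581944 kg/s
t_res = M / Q_s = 11.18 ÷ 0.0581944 = 192.115 s
Geometry in SI: D = 31.1 mm → 0.0311 m, h = 2.89 mm → 0.00289 m
Allowable rise: ΔT_a = T_lim − T_in = 301.1 − 239.5 = 61.6 K
Invert ΔT = ηγ̇²t_res/(ρcp) for γ̇: γ̇_max² = ΔT_a ρ cp / (η t_res) = 61.6·1172·1995 / (5275·192.115) = 142.124 s⁻²
γ̇_max = √142.124 = 11.9216 s⁻¹
Solve γ̇ = πDN/h for N: N_max = γ̇_max·h/(π·D) = 11.9216 × 0.00289 / (π × 0.0311) = 0.352632 rev/s = 21.1579 rpm

value=21.16 rpm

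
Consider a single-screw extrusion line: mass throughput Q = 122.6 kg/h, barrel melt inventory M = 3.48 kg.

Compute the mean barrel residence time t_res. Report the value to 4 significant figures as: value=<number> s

Convert throughput: Q = 122.6 kg/h = 122.6/3600 = 0.0340556 kg/s
t_res = M / Q_s = 3.48 ÷ 0.0340556 = 102.186 s

value=102.2 s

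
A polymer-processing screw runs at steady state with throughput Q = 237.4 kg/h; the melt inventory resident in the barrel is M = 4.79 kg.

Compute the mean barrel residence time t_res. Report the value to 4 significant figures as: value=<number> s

value=72.64 s

Q_s = Q / 3600 = 237.4 / 3600 = 0.0659444 kg/s
t_res = M / Q_s = 4.79 / 0.0659444 = 72.6369 s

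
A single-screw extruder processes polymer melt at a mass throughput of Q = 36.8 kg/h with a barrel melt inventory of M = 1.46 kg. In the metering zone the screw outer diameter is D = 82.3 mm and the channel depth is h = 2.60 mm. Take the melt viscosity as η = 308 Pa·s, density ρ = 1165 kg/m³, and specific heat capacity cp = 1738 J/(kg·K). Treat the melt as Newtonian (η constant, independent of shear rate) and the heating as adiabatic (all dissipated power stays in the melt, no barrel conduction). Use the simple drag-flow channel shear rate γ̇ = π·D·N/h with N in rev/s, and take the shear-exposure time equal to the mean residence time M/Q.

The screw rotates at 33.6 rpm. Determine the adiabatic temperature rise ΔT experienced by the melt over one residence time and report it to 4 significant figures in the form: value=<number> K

Convert throughput: Q = 36.8 kg/h = 36.8/3600 = 0.0102222 kg/s
Mean residence time: t_res = M/Q_s = 1.46 kg / 0.0102222 kg/s = 142.826 s
D = 82.3 mm = 0.0823 m;  h = 2.60 mm = 0.0026 m;  N = 33.6 rpm / 60 = 0.56 rev/s
γ̇ = π·D·N / h = π · 0.0823 · 0.56 / 0.0026 = 55.6884 s⁻¹
ΔT = η·γ̇²·t_res / (ρ·cp) = 308 · (55.6884)² · 142.826 / (1165 · 1738) = 67.3769 K

value=67.38 K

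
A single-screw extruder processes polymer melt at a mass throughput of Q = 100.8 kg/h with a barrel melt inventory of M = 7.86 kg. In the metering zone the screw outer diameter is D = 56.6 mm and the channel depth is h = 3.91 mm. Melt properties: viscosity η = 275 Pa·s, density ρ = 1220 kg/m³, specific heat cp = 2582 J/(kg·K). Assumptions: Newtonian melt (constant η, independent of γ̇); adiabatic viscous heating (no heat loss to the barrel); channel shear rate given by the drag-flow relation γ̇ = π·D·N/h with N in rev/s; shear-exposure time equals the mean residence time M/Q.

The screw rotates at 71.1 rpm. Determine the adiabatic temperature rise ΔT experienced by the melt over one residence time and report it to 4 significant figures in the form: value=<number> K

Q_s = Q / 3600 = 100.8 / 3600 = 0.028 kg/s
t_res = M / Q_s = 7.86 / 0.028 = 280.714 s
Convert to SI: D = 0.0566 m, h = 0.00391 m, N = 71.1/60 = 1.185 rev/s
Shear rate: γ̇ = πDN/h = π·0.0566·1.185/0.00391 = 53.89 s⁻¹
Adiabatic rise: ΔT = η γ̇² t_res / (ρ cp) = 275·(53.89)²·280.714 / (1220·2582) = 71.17 K

value=71.17 K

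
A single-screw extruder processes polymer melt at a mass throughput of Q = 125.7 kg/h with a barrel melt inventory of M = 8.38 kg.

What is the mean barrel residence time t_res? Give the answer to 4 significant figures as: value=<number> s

value=240.0 s

Q_s = Q / 3600 = 125.7 / 3600 = 0.0349167 kg/s
t_res = M / Q_s = 8.38 / 0.0349167 = 240 s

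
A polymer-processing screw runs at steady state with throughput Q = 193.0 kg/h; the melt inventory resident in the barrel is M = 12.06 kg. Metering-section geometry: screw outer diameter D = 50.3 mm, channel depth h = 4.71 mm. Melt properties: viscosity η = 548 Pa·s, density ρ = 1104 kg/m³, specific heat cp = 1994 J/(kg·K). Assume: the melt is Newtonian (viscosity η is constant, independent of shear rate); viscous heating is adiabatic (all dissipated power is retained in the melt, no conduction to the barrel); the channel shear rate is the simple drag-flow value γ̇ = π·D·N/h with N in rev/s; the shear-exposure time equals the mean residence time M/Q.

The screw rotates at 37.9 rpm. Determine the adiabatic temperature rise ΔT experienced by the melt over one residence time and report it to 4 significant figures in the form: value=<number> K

value=25.15 K

Throughput in SI: Q_s = 193.0 kg/h ÷ 3600 s/h = 0.0536111 kg/s
Mean residence time: t_res = M/Q_s = 12.06 kg / 0.0536111 kg/s = 224.953 s
Convert to SI: D = 0.0503 m, h = 0.00471 m, N = 37.9/60 = 0.631667 rev/s
γ̇ = π·D·N / h = π · 0.0503 · 0.631667 / 0.00471 = 21.1926 s⁻¹
Adiabatic rise: ΔT = η γ̇² t_res / (ρ cp) = 548·(21.1926)²·224.953 / (1104·1994) = 25.1506 K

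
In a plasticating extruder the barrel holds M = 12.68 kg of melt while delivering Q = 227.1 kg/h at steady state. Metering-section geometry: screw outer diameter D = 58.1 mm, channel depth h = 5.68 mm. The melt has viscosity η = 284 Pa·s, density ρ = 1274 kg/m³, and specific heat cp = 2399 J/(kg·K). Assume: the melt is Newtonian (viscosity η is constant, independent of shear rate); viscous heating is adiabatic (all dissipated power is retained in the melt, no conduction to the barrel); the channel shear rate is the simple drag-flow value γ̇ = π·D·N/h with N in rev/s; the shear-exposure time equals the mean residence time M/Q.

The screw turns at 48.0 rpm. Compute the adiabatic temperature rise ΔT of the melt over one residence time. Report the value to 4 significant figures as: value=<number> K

Q_s = Q / 3600 = 227.1 / 3600 = 0.0630833 kg/s
t_res = M / Q_s = 12.68 ÷ 0.0630833 = 201.004 s
Convert to SI: D = 0.0581 m, h = 0.00568 m, N = 48.0/60 = 0.8 rev/s
γ̇ = π D N / h = (π)(0.0581)(0.8) / 0.00568 = 25.708 s⁻¹
Adiabatic rise: ΔT = η γ̇² t_res / (ρ cp) = 284·(25.708)²·201.004 / (1274·2399) = 12.3441 K

value=12.34 K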